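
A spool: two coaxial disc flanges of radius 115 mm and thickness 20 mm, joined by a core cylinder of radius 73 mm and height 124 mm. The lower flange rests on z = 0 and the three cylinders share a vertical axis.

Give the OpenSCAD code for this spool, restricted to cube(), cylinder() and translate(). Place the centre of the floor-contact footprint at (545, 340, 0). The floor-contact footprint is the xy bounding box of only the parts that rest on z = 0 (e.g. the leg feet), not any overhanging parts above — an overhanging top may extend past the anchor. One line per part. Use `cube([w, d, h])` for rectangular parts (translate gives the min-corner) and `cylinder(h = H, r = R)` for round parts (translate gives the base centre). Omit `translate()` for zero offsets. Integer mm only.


translate([545, 340, 0]) cylinder(h = 20, r = 115);
translate([545, 340, 20]) cylinder(h = 124, r = 73);
translate([545, 340, 144]) cylinder(h = 20, r = 115);


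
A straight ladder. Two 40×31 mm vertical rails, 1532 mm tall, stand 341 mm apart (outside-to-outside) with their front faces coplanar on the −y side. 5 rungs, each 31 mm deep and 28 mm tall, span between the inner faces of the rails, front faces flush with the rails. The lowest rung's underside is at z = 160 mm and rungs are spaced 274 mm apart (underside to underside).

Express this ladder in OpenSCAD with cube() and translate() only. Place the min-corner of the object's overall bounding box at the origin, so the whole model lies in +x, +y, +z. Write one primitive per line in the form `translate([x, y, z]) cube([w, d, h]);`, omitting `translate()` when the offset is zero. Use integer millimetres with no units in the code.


// rung span = 341 - 2*40 = 261
// rung[k] z = 160 + k*274
cube([40, 31, 1532]);
translate([301, 0, 0]) cube([40, 31, 1532]);
translate([40, 0, 160]) cube([261, 31, 28]);
translate([40, 0, 434]) cube([261, 31, 28]);
translate([40, 0, 708]) cube([261, 31, 28]);
translate([40, 0, 982]) cube([261, 31, 28]);
translate([40, 0, 1256]) cube([261, 31, 28]);


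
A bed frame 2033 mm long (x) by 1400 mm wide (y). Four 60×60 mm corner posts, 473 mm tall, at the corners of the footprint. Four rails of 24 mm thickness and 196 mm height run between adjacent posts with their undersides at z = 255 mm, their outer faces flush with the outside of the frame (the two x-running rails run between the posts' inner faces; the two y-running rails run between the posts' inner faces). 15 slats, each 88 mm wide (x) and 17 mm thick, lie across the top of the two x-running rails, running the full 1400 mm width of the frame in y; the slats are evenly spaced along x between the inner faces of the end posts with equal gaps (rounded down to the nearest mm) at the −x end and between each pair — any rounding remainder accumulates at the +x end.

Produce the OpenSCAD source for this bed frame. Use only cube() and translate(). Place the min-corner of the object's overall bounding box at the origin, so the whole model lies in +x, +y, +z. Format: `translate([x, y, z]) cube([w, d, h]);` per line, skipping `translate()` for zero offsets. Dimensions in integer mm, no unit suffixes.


cube([60, 60, 473]);
translate([0, 1340, 0]) cube([60, 60, 473]);
translate([1973, 0, 0]) cube([60, 60, 473]);
translate([1973, 1340, 0]) cube([60, 60, 473]);
translate([60, 0, 255]) cube([1913, 24, 196]);
translate([60, 1376, 255]) cube([1913, 24, 196]);
translate([0, 60, 255]) cube([24, 1280, 196]);
translate([2009, 60, 255]) cube([24, 1280, 196]);
translate([97, 0, 451]) cube([88, 1400, 17]);
translate([222, 0, 451]) cube([88, 1400, 17]);
translate([347, 0, 451]) cube([88, 1400, 17]);
translate([472, 0, 451]) cube([88, 1400, 17]);
translate([597, 0, 451]) cube([88, 1400, 17]);
translate([722, 0, 451]) cube([88, 1400, 17]);
translate([847, 0, 451]) cube([88, 1400, 17]);
translate([972, 0, 451]) cube([88, 1400, 17]);
translate([1097, 0, 451]) cube([88, 1400, 17]);
translate([1222, 0, 451]) cube([88, 1400, 17]);
translate([1347, 0, 451]) cube([88, 1400, 17]);
translate([1472, 0, 451]) cube([88, 1400, 17]);
translate([1597, 0, 451]) cube([88, 1400, 17]);
translate([1722, 0, 451]) cube([88, 1400, 17]);
translate([1847, 0, 451]) cube([88, 1400, 17]);


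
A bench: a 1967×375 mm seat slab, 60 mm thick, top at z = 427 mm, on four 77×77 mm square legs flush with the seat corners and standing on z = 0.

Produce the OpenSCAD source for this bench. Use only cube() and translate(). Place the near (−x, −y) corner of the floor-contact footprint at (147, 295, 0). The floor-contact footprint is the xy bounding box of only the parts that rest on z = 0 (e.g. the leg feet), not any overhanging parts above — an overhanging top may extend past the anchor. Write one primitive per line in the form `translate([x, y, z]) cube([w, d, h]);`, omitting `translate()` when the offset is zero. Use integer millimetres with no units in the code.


translate([147, 295, 367]) cube([1967, 375, 60]);
translate([147, 295, 0]) cube([77, 77, 367]);
translate([147, 593, 0]) cube([77, 77, 367]);
translate([2037, 295, 0]) cube([77, 77, 367]);
translate([2037, 593, 0]) cube([77, 77, 367]);


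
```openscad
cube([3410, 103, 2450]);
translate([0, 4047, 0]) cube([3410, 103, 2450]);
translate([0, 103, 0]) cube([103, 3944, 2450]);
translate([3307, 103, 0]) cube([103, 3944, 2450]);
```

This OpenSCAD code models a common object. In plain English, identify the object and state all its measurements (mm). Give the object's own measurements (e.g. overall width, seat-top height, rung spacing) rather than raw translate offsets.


The wall frame of a small rectangular building: four walls, each 2450 mm tall and 103 mm thick, enclosing a footprint 3410 mm (x) by 4150 mm (y) outside-to-outside, with no floor or roof. The front and back walls (the −y and +y sides) span the full width; the two side walls fit between them.


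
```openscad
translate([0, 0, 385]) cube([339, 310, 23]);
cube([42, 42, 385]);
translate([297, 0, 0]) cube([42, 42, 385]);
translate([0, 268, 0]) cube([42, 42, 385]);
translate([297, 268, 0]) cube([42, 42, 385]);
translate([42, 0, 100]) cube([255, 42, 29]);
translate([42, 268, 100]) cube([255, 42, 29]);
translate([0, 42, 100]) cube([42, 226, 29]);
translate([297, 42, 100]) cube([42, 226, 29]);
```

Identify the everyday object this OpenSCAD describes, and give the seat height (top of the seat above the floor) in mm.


A stool. The seat height is 408 mm.

A 339×310×23 slab at z = 385 on four corner posts — a stool. The seat top is 385 + 23 = 408 mm.


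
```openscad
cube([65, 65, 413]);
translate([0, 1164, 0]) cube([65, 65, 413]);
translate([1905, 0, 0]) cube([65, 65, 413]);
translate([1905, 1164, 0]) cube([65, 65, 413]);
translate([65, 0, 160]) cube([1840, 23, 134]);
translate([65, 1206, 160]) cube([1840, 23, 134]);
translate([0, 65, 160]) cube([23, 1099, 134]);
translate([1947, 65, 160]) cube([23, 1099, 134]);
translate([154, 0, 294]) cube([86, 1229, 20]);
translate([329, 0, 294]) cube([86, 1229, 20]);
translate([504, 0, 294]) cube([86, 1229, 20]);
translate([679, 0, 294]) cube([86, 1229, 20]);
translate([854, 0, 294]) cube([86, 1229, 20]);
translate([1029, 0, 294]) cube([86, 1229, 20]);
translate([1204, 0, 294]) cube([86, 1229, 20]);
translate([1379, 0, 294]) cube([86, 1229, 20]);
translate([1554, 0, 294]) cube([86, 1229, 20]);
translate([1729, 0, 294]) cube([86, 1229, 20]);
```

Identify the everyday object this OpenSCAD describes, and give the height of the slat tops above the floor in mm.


A bed frame. The slat-top height is 314 mm.

Four posts, four rails, and a row of slats — a bed frame. Slats sit on the rails at z = 160 + 134 = 294; with slat thickness 20, the top is 314 mm.


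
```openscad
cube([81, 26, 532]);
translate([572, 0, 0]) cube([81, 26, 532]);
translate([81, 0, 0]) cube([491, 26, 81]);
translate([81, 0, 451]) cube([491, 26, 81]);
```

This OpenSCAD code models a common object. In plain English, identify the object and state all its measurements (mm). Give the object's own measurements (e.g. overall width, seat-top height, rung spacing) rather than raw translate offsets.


A rectangular picture frame lying in the x–z plane (depth along y). The opening is 491 mm wide (x) by 370 mm tall (z), surrounded by a border 81 mm wide on all four sides. The frame is 26 mm deep and is made of two full-height vertical stiles with two horizontal rails fitted between them.


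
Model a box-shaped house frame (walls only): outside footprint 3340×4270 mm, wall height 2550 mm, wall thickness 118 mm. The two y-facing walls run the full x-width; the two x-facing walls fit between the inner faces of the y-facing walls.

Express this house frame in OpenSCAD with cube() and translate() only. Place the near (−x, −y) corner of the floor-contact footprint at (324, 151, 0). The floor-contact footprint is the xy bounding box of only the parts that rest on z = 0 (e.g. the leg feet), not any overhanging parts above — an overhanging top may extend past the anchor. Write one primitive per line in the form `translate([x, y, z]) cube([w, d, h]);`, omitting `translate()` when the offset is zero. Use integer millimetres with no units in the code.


translate([324, 151, 0]) cube([3340, 118, 2550]);
translate([324, 4303, 0]) cube([3340, 118, 2550]);
translate([324, 269, 0]) cube([118, 4034, 2550]);
translate([3546, 269, 0]) cube([118, 4034, 2550]);


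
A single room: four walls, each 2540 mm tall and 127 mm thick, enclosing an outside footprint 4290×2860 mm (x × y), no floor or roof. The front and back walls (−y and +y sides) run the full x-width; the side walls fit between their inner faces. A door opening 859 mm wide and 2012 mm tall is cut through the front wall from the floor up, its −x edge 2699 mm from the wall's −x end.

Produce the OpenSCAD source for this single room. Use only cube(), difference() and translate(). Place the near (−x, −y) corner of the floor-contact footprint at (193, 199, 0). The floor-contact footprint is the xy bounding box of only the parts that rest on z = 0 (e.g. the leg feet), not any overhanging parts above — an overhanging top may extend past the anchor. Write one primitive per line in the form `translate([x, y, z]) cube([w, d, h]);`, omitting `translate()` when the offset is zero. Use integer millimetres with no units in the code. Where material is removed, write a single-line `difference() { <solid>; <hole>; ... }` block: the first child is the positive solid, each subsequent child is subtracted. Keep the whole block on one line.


difference() { translate([193, 199, 0]) cube([4290, 127, 2540]); translate([2892, 199, 0]) cube([859, 127, 2012]); }
translate([193, 2932, 0]) cube([4290, 127, 2540]);
translate([193, 326, 0]) cube([127, 2606, 2540]);
translate([4356, 326, 0]) cube([127, 2606, 2540]);


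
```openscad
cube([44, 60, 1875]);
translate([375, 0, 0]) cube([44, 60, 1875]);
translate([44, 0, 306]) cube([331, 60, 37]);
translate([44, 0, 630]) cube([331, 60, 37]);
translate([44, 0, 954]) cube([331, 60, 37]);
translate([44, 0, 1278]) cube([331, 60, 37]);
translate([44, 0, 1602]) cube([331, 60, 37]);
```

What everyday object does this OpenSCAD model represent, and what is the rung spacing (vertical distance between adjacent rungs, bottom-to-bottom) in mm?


A ladder. The rung spacing is 324 mm.

Two tall 44×60 posts with 5 short bars between them — a ladder. Adjacent rungs sit at z = 306 and z = 630, so the spacing is 630 − 306 = 324 mm.


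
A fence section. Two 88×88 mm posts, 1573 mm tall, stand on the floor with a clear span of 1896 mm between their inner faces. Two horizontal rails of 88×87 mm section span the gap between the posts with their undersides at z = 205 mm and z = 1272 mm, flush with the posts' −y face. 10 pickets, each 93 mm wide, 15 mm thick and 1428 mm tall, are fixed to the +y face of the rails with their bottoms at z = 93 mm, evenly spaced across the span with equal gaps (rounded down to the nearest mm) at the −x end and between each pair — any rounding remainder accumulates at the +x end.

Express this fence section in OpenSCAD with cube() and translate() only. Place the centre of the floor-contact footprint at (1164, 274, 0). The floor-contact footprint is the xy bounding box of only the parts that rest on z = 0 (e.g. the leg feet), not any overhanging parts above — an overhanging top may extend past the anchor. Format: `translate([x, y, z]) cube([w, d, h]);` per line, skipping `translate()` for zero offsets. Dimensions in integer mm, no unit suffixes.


translate([128, 230, 0]) cube([88, 88, 1573]);
translate([2112, 230, 0]) cube([88, 88, 1573]);
translate([216, 230, 205]) cube([1896, 88, 87]);
translate([216, 230, 1272]) cube([1896, 88, 87]);
translate([303, 318, 93]) cube([93, 15, 1428]);
translate([483, 318, 93]) cube([93, 15, 1428]);
translate([663, 318, 93]) cube([93, 15, 1428]);
translate([843, 318, 93]) cube([93, 15, 1428]);
translate([1023, 318, 93]) cube([93, 15, 1428]);
translate([1203, 318, 93]) cube([93, 15, 1428]);
translate([1383, 318, 93]) cube([93, 15, 1428]);
translate([1563, 318, 93]) cube([93, 15, 1428]);
translate([1743, 318, 93]) cube([93, 15, 1428]);
translate([1923, 318, 93]) cube([93, 15, 1428]);


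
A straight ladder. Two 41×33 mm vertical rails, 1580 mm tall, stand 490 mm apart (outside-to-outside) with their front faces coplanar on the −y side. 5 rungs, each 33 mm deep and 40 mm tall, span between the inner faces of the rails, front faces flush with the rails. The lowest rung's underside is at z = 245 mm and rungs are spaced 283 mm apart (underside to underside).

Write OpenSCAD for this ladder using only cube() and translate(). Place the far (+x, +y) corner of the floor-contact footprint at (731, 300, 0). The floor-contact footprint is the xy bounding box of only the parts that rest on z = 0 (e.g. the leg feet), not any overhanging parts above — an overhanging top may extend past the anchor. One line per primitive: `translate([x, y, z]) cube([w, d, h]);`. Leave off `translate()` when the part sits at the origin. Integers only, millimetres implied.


translate([241, 267, 0]) cube([41, 33, 1580]);
translate([690, 267, 0]) cube([41, 33, 1580]);
translate([282, 267, 245]) cube([408, 33, 40]);
translate([282, 267, 528]) cube([408, 33, 40]);
translate([282, 267, 811]) cube([408, 33, 40]);
translate([282, 267, 1094]) cube([408, 33, 40]);
translate([282, 267, 1377]) cube([408, 33, 40]);


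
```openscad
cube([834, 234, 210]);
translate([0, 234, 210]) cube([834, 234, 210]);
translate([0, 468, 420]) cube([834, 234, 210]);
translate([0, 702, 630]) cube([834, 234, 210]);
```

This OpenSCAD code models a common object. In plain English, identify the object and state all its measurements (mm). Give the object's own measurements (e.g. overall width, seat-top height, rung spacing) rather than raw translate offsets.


A straight staircase of 4 solid steps. Each step is 834 mm wide (x), 234 mm deep (y, the going) and 210 mm tall (the rise). The first step rests on the floor; each subsequent step sits one going further in +y and one rise higher in +z, directly behind and above the previous step with no overlap.


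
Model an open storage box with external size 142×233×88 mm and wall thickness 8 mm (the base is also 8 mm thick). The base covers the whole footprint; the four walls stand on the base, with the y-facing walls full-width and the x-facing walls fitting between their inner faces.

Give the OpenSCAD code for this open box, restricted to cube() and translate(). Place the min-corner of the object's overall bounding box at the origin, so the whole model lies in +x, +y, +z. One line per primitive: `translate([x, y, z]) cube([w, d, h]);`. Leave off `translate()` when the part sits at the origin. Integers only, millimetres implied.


cube([142, 233, 8]);
translate([0, 0, 8]) cube([142, 8, 80]);
translate([0, 225, 8]) cube([142, 8, 80]);
translate([0, 8, 8]) cube([8, 217, 80]);
translate([134, 8, 8]) cube([8, 217, 80]);


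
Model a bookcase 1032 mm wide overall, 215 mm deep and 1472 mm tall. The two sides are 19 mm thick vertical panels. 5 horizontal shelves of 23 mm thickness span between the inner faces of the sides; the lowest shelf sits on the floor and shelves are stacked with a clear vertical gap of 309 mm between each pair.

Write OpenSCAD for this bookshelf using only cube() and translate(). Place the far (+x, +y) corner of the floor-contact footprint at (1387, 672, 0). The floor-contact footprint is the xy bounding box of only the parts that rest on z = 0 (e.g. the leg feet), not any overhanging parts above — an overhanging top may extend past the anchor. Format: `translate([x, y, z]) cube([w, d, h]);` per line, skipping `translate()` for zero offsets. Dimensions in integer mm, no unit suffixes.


translate([355, 457, 0]) cube([19, 215, 1472]);
translate([1368, 457, 0]) cube([19, 215, 1472]);
translate([374, 457, 0]) cube([994, 215, 23]);
translate([374, 457, 332]) cube([994, 215, 23]);
translate([374, 457, 664]) cube([994, 215, 23]);
translate([374, 457, 996]) cube([994, 215, 23]);
translate([374, 457, 1328]) cube([994, 215, 23]);


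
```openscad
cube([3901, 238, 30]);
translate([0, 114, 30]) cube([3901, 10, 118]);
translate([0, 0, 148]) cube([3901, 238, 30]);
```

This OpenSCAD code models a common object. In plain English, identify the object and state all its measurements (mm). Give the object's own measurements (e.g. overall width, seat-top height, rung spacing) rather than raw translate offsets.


An I-beam lying along x, 3901 mm long. Overall section height 178 mm. Two flanges 238 mm wide (y) and 30 mm thick, one on the floor and one at the top; a web 10 mm thick runs between them, centred on the flange width.


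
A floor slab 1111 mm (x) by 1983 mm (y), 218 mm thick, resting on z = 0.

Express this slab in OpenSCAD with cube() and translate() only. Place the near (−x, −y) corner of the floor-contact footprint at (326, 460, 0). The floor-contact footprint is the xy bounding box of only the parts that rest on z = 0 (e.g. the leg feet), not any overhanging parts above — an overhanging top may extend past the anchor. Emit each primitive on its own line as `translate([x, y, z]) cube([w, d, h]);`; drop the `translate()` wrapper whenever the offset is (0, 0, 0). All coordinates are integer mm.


translate([326, 460, 0]) cube([1111, 1983, 218]);


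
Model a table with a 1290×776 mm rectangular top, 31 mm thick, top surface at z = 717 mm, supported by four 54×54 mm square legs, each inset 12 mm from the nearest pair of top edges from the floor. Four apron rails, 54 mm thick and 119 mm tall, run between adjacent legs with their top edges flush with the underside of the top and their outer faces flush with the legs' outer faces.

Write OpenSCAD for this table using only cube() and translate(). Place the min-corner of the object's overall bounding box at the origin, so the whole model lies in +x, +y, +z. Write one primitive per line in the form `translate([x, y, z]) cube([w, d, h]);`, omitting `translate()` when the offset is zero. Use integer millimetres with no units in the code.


translate([0, 0, 686]) cube([1290, 776, 31]);
translate([12, 12, 0]) cube([54, 54, 686]);
translate([1224, 12, 0]) cube([54, 54, 686]);
translate([12, 710, 0]) cube([54, 54, 686]);
translate([1224, 710, 0]) cube([54, 54, 686]);
translate([66, 12, 567]) cube([1158, 54, 119]);
translate([66, 710, 567]) cube([1158, 54, 119]);
translate([12, 66, 567]) cube([54, 644, 119]);
translate([1224, 66, 567]) cube([54, 644, 119]);


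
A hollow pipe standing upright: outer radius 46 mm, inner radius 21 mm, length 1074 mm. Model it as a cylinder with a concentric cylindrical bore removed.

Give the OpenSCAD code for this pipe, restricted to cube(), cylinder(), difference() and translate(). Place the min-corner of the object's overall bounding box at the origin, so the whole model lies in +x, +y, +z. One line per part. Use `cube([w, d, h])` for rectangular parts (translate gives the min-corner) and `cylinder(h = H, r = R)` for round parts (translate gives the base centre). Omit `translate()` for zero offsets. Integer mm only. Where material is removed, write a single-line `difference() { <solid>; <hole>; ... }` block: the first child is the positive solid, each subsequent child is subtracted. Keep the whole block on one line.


difference() { translate([46, 46, 0]) cylinder(h = 1074, r = 46); translate([46, 46, 0]) cylinder(h = 1074, r = 21); }


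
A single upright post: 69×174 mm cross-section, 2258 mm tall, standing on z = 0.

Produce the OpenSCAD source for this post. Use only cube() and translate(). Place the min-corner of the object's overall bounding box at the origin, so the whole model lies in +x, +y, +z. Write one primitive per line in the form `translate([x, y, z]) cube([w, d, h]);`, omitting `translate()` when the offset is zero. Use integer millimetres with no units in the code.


cube([69, 174, 2258]);


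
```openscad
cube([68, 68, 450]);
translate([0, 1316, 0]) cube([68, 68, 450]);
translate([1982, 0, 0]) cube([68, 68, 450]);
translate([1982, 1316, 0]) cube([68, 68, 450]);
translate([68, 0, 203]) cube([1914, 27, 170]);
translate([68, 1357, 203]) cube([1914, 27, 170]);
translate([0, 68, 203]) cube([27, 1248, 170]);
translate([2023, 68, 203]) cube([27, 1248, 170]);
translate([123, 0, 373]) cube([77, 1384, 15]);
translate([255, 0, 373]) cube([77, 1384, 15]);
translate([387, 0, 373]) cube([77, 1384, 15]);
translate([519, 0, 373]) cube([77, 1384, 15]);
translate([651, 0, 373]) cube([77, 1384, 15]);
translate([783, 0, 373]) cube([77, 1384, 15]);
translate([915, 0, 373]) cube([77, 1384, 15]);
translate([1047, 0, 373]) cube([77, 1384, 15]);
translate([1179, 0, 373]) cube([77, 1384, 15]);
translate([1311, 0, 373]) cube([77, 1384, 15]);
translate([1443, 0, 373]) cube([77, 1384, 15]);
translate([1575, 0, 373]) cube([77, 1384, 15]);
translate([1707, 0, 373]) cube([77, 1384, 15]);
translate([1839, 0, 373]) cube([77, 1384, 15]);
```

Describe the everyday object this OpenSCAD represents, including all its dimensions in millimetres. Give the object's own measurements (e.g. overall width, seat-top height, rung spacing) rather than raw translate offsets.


A bed frame 2050 mm long (x) by 1384 mm wide (y). Four 68×68 mm corner posts, 450 mm tall, at the corners of the footprint. Four rails of 27 mm thickness and 170 mm height run between adjacent posts with their undersides at z = 203 mm, their outer faces flush with the outside of the frame (the two x-running rails run between the posts' inner faces; the two y-running rails run between the posts' inner faces). 14 slats, each 77 mm wide (x) and 15 mm thick, lie across the top of the two x-running rails, running the full 1384 mm width of the frame in y; along x they sit between the end posts with a 55 mm gap after the −x posts and between neighbouring slats, leaving 66 mm before the +x posts.


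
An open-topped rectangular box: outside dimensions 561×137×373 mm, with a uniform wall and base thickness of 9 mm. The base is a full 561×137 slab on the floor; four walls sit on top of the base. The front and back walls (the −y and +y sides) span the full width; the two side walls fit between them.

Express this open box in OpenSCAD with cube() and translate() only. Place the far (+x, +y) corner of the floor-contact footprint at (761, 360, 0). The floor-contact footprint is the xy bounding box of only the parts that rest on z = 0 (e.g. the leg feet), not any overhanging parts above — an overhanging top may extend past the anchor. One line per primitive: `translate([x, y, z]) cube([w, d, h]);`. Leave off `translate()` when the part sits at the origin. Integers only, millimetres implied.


translate([200, 223, 0]) cube([561, 137, 9]);
translate([200, 223, 9]) cube([561, 9, 364]);
translate([200, 351, 9]) cube([561, 9, 364]);
translate([200, 232, 9]) cube([9, 119, 364]);
translate([752, 232, 9]) cube([9, 119, 364]);


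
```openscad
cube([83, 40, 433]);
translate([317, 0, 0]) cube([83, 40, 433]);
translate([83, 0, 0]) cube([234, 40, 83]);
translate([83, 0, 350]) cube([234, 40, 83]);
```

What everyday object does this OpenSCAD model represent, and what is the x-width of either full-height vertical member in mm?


A picture frame. The border width is 83 mm.

Four thin pieces enclosing a rectangular opening — a picture frame. The two full-height stiles are 433 mm tall; the top rail sits at z = 350 and is 83 mm tall, so the border above the opening is 433 − 350 = 83 mm, matching the stile x-width.


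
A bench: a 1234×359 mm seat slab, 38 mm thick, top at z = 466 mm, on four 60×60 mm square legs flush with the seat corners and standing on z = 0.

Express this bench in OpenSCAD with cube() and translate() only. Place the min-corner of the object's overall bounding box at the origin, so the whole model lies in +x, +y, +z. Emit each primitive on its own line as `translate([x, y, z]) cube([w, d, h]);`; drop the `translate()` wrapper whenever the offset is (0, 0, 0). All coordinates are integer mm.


translate([0, 0, 428]) cube([1234, 359, 38]);
cube([60, 60, 428]);
translate([0, 299, 0]) cube([60, 60, 428]);
translate([1174, 0, 0]) cube([60, 60, 428]);
translate([1174, 299, 0]) cube([60, 60, 428]);


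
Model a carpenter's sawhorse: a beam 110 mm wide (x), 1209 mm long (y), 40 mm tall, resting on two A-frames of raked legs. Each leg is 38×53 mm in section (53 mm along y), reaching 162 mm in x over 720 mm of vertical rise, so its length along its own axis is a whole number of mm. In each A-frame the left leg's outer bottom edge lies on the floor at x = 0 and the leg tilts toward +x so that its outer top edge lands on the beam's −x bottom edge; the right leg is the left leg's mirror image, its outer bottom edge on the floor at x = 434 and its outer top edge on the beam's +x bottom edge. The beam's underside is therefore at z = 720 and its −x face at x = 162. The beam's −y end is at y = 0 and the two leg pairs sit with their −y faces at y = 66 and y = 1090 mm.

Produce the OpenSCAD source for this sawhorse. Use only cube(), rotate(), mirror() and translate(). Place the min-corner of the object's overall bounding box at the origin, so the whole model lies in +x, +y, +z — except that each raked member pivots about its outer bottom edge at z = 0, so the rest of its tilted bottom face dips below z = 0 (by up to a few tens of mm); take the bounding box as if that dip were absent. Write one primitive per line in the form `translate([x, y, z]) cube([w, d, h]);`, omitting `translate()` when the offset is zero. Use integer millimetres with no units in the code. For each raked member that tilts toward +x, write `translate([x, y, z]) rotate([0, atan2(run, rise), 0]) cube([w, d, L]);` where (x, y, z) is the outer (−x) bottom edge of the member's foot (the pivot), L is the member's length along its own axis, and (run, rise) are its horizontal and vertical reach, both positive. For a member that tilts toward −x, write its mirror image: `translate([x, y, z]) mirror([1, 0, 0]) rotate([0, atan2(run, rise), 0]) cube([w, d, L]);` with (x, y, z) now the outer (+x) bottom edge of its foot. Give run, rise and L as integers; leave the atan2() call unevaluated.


translate([162, 0, 720]) cube([110, 1209, 40]);
translate([0, 66, 0]) rotate([0, atan2(162, 720), 0]) cube([38, 53, 738]);
translate([434, 66, 0]) mirror([1, 0, 0]) rotate([0, atan2(162, 720), 0]) cube([38, 53, 738]);
translate([0, 1090, 0]) rotate([0, atan2(162, 720), 0]) cube([38, 53, 738]);
translate([434, 1090, 0]) mirror([1, 0, 0]) rotate([0, atan2(162, 720), 0]) cube([38, 53, 738]);


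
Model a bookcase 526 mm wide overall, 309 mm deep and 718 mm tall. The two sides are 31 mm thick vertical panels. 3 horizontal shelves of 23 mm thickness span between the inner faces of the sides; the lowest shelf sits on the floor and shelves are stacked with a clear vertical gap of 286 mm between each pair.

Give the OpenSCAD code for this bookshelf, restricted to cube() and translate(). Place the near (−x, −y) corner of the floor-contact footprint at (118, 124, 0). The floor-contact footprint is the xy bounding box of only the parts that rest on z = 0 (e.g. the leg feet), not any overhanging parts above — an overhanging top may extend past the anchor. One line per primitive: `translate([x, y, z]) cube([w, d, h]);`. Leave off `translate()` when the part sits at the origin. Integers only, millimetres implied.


translate([118, 124, 0]) cube([31, 309, 718]);
translate([613, 124, 0]) cube([31, 309, 718]);
translate([149, 124, 0]) cube([464, 309, 23]);
translate([149, 124, 309]) cube([464, 309, 23]);
translate([149, 124, 618]) cube([464, 309, 23]);


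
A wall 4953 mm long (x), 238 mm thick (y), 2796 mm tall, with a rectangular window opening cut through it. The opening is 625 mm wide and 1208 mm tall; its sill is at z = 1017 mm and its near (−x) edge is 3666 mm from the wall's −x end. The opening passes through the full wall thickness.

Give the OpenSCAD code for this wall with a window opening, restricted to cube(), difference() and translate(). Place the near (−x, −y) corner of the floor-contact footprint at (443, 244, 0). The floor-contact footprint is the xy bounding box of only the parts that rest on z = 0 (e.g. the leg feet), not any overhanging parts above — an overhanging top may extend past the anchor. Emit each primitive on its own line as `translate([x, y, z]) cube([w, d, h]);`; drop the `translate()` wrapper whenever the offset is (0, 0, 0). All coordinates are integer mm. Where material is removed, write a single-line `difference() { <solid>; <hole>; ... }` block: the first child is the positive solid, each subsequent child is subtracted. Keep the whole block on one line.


difference() { translate([443, 244, 0]) cube([4953, 238, 2796]); translate([4109, 244, 1017]) cube([625, 238, 1208]); }


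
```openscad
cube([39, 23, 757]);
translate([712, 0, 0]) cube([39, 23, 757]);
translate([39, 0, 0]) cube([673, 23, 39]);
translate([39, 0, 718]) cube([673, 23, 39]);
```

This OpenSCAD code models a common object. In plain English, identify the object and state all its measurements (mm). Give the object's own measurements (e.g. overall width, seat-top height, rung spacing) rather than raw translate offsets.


A rectangular picture frame lying in the x–z plane (depth along y). The opening is 673 mm wide (x) by 679 mm tall (z), surrounded by a border 39 mm wide on all four sides. The frame is 23 mm deep and is made of two full-height vertical stiles with two horizontal rails fitted between them.


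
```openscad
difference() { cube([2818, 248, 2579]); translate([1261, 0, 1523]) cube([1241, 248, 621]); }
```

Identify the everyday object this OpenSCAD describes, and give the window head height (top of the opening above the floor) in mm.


A wall with a window opening. The window head height is 2144 mm.

A wall with a rectangular opening subtracted — a window. Sill at z = 1523, opening 621 mm tall, so the head is at 1523 + 621 = 2144 mm.


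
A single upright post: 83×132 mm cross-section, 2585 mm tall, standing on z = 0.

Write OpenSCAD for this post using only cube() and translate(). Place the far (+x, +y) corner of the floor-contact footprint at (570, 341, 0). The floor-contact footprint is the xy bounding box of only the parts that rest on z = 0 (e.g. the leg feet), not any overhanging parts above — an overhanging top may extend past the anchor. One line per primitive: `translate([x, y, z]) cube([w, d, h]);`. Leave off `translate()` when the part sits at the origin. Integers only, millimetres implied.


translate([487, 209, 0]) cube([83, 132, 2585]);


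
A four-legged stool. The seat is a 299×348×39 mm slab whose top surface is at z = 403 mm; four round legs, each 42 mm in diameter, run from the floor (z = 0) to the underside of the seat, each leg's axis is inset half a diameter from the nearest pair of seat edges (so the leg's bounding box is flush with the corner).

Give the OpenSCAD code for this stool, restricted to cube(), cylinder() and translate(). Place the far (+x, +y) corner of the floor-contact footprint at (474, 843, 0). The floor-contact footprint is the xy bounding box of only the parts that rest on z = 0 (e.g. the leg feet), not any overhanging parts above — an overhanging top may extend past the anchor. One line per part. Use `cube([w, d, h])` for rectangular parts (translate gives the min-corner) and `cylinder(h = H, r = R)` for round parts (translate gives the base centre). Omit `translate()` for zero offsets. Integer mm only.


translate([175, 495, 364]) cube([299, 348, 39]);
translate([196, 516, 0]) cylinder(h = 364, r = 21);
translate([453, 516, 0]) cylinder(h = 364, r = 21);
translate([196, 822, 0]) cylinder(h = 364, r = 21);
translate([453, 822, 0]) cylinder(h = 364, r = 21);


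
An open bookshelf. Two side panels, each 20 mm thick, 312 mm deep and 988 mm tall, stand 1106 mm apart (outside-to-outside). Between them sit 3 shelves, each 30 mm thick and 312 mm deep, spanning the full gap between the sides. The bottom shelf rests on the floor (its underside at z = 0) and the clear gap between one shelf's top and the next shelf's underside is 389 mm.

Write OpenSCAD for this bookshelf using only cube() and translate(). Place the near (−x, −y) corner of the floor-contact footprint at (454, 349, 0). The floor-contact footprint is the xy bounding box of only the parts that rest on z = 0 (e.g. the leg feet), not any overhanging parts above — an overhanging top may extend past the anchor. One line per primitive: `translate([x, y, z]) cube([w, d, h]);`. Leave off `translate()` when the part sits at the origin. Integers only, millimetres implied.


translate([454, 349, 0]) cube([20, 312, 988]);
translate([1540, 349, 0]) cube([20, 312, 988]);
translate([474, 349, 0]) cube([1066, 312, 30]);
translate([474, 349, 419]) cube([1066, 312, 30]);
translate([474, 349, 838]) cube([1066, 312, 30]);


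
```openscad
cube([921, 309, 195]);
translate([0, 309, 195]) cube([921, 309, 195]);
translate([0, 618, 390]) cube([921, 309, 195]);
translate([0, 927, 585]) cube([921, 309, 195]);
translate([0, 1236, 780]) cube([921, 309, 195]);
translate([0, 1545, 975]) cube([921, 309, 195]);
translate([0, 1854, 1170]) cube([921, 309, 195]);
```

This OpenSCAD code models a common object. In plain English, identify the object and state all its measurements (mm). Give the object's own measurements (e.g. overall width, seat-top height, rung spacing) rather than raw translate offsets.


A straight staircase of 7 solid steps. Each step is 921 mm wide (x), 309 mm deep (y, the going) and 195 mm tall (the rise). The first step rests on the floor; each subsequent step sits one going further in +y and one rise higher in +z, directly behind and above the previous step with no overlap.


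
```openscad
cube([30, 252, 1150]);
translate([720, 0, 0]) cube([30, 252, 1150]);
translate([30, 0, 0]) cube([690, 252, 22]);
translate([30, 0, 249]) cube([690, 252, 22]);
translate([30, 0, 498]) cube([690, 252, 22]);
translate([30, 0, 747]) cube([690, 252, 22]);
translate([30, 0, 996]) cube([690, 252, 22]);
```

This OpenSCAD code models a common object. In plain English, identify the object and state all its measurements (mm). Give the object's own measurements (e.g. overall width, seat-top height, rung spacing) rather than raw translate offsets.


An open bookshelf. Two side panels, each 30 mm thick, 252 mm deep and 1150 mm tall, stand 750 mm apart (outside-to-outside). Between them sit 5 shelves, each 22 mm thick and 252 mm deep, spanning the full gap between the sides. The bottom shelf rests on the floor (its underside at z = 0) and the clear gap between one shelf's top and the next shelf's underside is 227 mm.


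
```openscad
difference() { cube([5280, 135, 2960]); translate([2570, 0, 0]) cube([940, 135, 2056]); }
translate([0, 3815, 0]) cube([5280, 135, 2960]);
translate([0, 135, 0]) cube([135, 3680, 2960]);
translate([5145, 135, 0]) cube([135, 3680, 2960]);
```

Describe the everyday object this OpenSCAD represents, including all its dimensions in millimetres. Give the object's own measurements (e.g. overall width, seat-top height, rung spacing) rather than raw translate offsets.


A single room: four walls, each 2960 mm tall and 135 mm thick, enclosing an outside footprint 5280×3950 mm (x × y), no floor or roof. The front and back walls (−y and +y sides) run the full x-width; the side walls fit between their inner faces. A door opening 940 mm wide and 2056 mm tall is cut through the front wall from the floor up, its −x edge 2570 mm from the wall's −x end.


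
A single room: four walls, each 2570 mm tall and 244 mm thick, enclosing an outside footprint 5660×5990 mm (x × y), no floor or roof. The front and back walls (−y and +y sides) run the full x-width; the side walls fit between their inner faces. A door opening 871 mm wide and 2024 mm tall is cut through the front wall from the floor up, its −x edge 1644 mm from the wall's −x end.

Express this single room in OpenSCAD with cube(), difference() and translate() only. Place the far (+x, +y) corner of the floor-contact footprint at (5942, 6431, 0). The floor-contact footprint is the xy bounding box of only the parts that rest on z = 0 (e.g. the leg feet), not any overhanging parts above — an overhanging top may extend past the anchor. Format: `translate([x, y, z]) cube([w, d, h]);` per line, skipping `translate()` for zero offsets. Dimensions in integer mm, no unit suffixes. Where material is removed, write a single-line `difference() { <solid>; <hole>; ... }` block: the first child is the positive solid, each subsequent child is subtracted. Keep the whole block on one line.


difference() { translate([282, 441, 0]) cube([5660, 244, 2570]); translate([1926, 441, 0]) cube([871, 244, 2024]); }
translate([282, 6187, 0]) cube([5660, 244, 2570]);
translate([282, 685, 0]) cube([244, 5502, 2570]);
translate([5698, 685, 0]) cube([244, 5502, 2570]);


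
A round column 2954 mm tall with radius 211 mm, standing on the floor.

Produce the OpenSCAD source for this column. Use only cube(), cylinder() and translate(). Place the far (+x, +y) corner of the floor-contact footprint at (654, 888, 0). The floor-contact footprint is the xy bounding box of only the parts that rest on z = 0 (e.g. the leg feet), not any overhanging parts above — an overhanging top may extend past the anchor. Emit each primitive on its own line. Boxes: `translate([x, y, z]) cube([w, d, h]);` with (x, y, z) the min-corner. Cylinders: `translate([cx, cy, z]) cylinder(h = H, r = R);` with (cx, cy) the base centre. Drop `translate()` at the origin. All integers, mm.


translate([443, 677, 0]) cylinder(h = 2954, r = 211);


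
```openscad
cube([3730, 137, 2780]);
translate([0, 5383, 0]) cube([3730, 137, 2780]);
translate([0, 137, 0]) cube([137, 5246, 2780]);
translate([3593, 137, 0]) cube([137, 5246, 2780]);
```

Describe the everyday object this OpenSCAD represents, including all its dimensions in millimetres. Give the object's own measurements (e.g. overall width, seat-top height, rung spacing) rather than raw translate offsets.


The wall frame of a small rectangular building: four walls, each 2780 mm tall and 137 mm thick, enclosing a footprint 3730 mm (x) by 5520 mm (y) outside-to-outside, with no floor or roof. The front and back walls (the −y and +y sides) span the full width; the two side walls fit between them.


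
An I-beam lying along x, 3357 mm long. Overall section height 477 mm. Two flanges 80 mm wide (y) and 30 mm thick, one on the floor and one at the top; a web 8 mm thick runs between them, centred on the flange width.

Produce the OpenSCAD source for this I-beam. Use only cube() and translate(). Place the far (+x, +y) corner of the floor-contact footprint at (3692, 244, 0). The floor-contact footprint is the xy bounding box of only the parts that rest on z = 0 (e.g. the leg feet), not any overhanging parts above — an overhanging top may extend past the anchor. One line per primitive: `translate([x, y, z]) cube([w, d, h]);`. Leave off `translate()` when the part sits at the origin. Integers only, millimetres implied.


translate([335, 164, 0]) cube([3357, 80, 30]);
translate([335, 200, 30]) cube([3357, 8, 417]);
translate([335, 164, 447]) cube([3357, 80, 30]);
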